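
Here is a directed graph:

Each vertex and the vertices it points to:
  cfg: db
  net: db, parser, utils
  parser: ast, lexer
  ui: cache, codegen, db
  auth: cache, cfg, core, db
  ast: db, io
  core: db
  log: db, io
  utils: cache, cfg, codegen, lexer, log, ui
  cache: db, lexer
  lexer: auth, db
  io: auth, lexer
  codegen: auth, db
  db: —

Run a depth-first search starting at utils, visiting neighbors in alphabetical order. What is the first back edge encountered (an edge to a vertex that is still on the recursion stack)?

DFS from utils (visiting neighbors in alphabetical order); mark gray on enter, black on exit:
utils gray
  cache gray
    db gray
    db black
    lexer gray
      auth gray
        auth→cache: cache is gray → back edge
First back edge: auth → cache.

auth→cache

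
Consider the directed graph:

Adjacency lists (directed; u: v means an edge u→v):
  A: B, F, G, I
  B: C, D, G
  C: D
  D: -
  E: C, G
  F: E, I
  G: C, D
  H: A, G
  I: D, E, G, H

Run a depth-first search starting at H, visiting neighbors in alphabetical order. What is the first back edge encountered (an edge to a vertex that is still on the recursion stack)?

I->H

DFS from H (visiting neighbors in alphabetical order); mark gray on enter, black on exit:
H gray
  A gray
    B gray
      C gray
        D gray
        D black
      C black
      B→D: D black — skip
      G gray
        G→C: C black — skip
        G→D: D black — skip
      G black
    B black
    F gray
      E gray
        E→C: C black — skip
        E→G: G black — skip
      E black
      I gray
        I→D: D black — skip
        I→E: E black — skip
        I→G: G black — skip
        I→H: H is gray → back edge
First back edge: I → H.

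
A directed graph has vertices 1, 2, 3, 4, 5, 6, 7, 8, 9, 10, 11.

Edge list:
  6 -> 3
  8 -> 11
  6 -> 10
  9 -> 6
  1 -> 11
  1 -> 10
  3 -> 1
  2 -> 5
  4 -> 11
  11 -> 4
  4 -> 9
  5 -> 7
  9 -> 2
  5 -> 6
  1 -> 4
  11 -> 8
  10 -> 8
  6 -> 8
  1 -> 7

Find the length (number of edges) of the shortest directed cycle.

2

For each vertex v, BFS finds the shortest path from v back to v.
The shortest such closed walk is 4 → 11 → 4, length 2.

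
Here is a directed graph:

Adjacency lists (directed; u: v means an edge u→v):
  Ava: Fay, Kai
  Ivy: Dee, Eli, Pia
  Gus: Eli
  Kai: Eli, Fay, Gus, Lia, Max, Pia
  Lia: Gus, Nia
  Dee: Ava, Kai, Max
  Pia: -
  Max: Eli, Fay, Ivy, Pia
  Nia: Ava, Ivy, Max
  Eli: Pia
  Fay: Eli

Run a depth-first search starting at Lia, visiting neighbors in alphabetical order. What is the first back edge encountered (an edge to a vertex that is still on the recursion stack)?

Kai->Lia

DFS from Lia (visiting neighbors in alphabetical order); mark gray on enter, black on exit:
Lia gray
  Gus gray
    Eli gray
      Pia gray
      Pia black
    Eli black
  Gus black
  Nia gray
    Ava gray
      Fay gray
        Fay→Eli: Eli black — skip
      Fay black
      Kai gray
        Kai→Eli: Eli black — skip
        Kai→Fay: Fay black — skip
        Kai→Gus: Gus black — skip
        Kai→Lia: Lia is gray → back edge
First back edge: Kai → Lia.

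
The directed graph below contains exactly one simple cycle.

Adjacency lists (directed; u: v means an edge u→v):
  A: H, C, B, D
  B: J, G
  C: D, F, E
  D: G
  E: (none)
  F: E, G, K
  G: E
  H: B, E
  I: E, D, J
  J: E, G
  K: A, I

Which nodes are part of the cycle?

A, C, F, K

DFS with gray/black marking from K:
K gray
  A gray
    H gray
      B gray
        J gray
          E gray
          E black
          G gray
            G→E: E black — skip
          G black
        J black
        B→G: G black — skip
      B black
      H→E: E black — skip
    H black
    C gray
      D gray
        D→G: G black — skip
      D black
      F gray
        F→E: E black — skip
        F→G: G black — skip
        F→K: K is gray → back edge
Back edge closes the cycle K → A → C → F → K; its vertices are {A, C, F, K}.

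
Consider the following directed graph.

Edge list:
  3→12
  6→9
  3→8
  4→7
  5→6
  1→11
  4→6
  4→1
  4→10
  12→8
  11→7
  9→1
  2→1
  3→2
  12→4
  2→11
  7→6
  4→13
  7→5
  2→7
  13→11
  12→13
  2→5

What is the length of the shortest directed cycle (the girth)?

For each vertex v, BFS finds the shortest path from v back to v.
The shortest such closed walk is 7 → 6 → 9 → 1 → 11 → 7, length 5.

5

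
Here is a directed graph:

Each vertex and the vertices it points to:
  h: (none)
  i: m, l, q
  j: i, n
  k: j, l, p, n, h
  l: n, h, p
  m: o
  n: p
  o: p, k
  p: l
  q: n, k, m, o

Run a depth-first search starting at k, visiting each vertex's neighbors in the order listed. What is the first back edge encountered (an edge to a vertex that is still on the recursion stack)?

n->p

DFS from k (visiting each vertex's neighbors in the order listed); mark gray on enter, black on exit:
k gray
  j gray
    i gray
      m gray
        o gray
          p gray
            l gray
              n gray
                n→p: p is gray → back edge
First back edge: n → p.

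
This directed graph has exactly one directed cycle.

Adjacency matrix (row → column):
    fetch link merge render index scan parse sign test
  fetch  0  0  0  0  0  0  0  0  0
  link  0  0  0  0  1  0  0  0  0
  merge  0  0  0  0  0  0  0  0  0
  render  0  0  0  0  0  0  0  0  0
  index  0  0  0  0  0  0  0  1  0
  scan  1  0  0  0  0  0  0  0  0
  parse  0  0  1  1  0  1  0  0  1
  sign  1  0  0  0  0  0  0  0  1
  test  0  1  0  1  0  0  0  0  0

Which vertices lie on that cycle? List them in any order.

DFS with gray/black marking from test:
test gray
  link gray
    index gray
      sign gray
        sign→test: test is gray → back edge
Back edge closes the cycle test → link → index → sign → test; its vertices are {link, sign, test, index}.

link, sign, test, index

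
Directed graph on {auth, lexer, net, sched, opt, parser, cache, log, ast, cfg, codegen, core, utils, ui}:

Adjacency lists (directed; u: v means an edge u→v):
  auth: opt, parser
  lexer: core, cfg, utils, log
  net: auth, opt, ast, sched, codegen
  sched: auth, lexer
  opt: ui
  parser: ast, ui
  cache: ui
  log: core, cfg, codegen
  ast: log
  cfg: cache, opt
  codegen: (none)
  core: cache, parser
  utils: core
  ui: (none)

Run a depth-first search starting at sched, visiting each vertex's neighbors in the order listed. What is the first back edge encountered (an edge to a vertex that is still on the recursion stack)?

core→parser

DFS from sched (visiting each vertex's neighbors in the order listed); mark gray on enter, black on exit:
sched gray
  auth gray
    opt gray
      ui gray
      ui black
    opt black
    parser gray
      ast gray
        log gray
          core gray
            cache gray
              cache→ui: ui black — skip
            cache black
            core→parser: parser is gray → back edge
First back edge: core → parser.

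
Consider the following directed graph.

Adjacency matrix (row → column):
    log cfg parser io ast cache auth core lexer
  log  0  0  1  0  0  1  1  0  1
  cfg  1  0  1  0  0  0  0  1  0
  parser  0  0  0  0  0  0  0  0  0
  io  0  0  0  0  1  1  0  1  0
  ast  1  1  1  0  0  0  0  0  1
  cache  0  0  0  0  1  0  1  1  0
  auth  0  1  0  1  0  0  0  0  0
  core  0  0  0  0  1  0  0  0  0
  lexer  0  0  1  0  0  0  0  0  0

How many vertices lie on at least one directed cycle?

A vertex is on a directed cycle iff it belongs to a strongly connected component of size ≥ 2 (or has a self-loop).
The vertices on cycles are {io, ast, cfg, log, auth, core, cache} — 7 in total.

7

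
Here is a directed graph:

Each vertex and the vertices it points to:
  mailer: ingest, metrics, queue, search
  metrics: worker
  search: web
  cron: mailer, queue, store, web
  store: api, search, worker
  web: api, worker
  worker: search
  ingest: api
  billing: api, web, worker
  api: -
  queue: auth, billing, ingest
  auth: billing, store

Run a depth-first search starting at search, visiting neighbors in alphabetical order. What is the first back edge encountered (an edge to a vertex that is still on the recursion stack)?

worker→search

DFS from search (visiting neighbors in alphabetical order); mark gray on enter, black on exit:
search gray
  web gray
    api gray
    api black
    worker gray
      worker→search: search is gray → back edge
First back edge: worker → search.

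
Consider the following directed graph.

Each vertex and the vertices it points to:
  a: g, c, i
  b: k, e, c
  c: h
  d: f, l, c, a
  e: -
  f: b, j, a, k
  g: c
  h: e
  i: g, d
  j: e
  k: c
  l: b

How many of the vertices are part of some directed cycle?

4

A vertex is on a directed cycle iff it belongs to a strongly connected component of size ≥ 2 (or has a self-loop).
The vertices on cycles are {a, d, f, i} — 4 in total.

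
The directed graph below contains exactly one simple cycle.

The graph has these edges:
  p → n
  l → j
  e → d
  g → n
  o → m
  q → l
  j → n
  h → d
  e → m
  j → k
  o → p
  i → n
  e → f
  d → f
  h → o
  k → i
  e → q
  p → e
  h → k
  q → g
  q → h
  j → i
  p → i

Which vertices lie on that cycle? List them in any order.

DFS with gray/black marking from p:
p gray
  e gray
    m gray
    m black
    d gray
      f gray
      f black
    d black
    q gray
      g gray
        n gray
        n black
      g black
      h gray
        k gray
          i gray
            i→n: n black — skip
          i black
        k black
        h→d: d black — skip
        o gray
          o→p: p is gray → back edge
Back edge closes the cycle p → e → q → h → o → p; its vertices are {e, h, o, p, q}.

e, h, o, p, q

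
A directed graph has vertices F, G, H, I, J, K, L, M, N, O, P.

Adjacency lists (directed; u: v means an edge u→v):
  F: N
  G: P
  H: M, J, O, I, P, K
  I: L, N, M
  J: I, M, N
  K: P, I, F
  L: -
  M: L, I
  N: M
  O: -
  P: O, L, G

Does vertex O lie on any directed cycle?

No

O lies on a cycle iff there is a path from O back to itself.
Exploring from O, it never reaches itself; equivalently, its strongly connected component is a singleton.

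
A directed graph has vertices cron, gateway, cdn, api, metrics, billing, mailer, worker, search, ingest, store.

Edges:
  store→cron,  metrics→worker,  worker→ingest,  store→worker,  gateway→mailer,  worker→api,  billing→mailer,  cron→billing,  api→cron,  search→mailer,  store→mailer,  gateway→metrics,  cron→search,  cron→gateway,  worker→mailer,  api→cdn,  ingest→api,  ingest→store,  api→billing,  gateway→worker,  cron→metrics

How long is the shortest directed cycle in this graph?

3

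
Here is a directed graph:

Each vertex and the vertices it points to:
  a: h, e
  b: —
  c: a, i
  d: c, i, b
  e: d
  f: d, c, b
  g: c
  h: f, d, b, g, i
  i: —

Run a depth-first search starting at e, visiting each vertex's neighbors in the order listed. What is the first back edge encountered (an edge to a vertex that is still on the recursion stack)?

f->d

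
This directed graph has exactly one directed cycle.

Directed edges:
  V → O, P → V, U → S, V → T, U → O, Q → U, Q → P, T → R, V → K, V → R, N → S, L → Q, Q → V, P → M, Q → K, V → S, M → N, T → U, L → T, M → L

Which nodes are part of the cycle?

DFS with gray/black marking from L:
L gray
  T gray
    R gray
    R black
    U gray
      O gray
      O black
      S gray
      S black
    U black
  T black
  Q gray
    Q→U: U black — skip
    K gray
    K black
    P gray
      V gray
        V→S: S black — skip
        V→K: K black — skip
        V→O: O black — skip
        V→R: R black — skip
        V→T: T black — skip
      V black
      M gray
        M→L: L is gray → back edge
Back edge closes the cycle L → Q → P → M → L; its vertices are {L, M, P, Q}.

L, M, P, Q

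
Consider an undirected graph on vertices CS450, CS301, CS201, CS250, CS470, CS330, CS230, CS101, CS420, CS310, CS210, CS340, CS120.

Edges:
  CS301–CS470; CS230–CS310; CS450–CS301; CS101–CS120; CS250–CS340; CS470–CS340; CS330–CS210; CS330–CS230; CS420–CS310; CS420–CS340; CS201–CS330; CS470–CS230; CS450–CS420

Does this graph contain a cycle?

DFS, tracking each vertex's parent; an edge to a visited non-parent vertex closes a cycle.
Start from CS210:
visit CS210 (parent –)
  visit CS330 (parent CS210)
    visit CS201 (parent CS330)
      CS201–CS330: parent, skip
    CS330–CS210: parent, skip
    visit CS230 (parent CS330)
      visit CS470 (parent CS230)
        CS470–CS230: parent, skip
        visit CS301 (parent CS470)
          visit CS450 (parent CS301)
            visit CS420 (parent CS450)
              CS420–CS450: parent, skip
              visit CS310 (parent CS420)
                CS310–CS230: CS230 visited and ≠ parent → cycle
Cycle: CS230 – CS470 – CS301 – CS450 – CS420 – CS310 – CS230.

Yes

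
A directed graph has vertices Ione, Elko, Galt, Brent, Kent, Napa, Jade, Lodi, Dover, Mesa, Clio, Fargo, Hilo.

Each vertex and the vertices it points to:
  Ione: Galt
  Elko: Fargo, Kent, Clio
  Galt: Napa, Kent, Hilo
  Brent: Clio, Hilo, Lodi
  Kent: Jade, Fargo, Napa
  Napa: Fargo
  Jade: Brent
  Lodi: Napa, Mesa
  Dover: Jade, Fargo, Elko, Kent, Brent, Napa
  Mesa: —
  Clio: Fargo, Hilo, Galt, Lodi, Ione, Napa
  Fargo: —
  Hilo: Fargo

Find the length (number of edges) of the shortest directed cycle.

For each vertex v, BFS finds the shortest path from v back to v.
The shortest such closed walk is Jade → Brent → Clio → Galt → Kent → Jade, length 5.

5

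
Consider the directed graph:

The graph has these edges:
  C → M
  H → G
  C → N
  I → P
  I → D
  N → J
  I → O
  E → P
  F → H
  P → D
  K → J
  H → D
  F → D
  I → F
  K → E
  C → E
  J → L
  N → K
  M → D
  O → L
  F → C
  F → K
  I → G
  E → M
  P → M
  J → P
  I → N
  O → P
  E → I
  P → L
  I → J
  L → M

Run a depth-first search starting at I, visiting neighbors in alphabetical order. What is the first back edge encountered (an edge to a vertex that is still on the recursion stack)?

E->I

DFS from I (visiting neighbors in alphabetical order); mark gray on enter, black on exit:
I gray
  D gray
  D black
  F gray
    C gray
      E gray
        E→I: I is gray → back edge
First back edge: E → I.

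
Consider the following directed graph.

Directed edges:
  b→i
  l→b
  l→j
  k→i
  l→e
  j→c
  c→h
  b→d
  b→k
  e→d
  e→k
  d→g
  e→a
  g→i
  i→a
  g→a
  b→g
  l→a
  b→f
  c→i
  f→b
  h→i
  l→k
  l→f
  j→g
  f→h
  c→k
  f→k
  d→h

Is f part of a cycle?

f is on a cycle iff f can reach itself via ≥1 edge.
f → b → f — yes.

Yes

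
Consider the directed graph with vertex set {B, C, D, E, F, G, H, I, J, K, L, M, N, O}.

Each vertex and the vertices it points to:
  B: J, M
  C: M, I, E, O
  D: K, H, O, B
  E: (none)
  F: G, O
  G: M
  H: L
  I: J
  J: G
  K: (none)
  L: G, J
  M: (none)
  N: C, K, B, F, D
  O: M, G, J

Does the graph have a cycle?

DFS with white/gray/black marking, starting from F:
F gray
  G gray
    M gray
    M black
  G black
  O gray
    O→M: M black — skip
    O→G: G black — skip
    J gray
      J→G: G black — skip
    J black
  O black
F black
B gray
  B→J: J black — skip
  B→M: M black — skip
B black
C gray
  C→M: M black — skip
  I gray
    I→J: J black — skip
  I black
  E gray
  E black
  C→O: O black — skip
C black
D gray
  K gray
  K black
  H gray
    L gray
      L→G: G black — skip
      L→J: J black — skip
    L black
  H black
  D→O: O black — skip
  D→B: B black — skip
D black
N gray
  N→C: C black — skip
  N→K: K black — skip
  N→B: B black — skip
  N→F: F black — skip
  N→D: D black — skip
N black
Every edge goes to a white or black vertex — no back edge, so the graph is acyclic.

No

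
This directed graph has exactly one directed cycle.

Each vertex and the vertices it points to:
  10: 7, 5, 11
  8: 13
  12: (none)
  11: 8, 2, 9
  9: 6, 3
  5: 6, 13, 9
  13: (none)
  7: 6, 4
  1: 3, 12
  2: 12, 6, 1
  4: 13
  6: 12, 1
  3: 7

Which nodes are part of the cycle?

DFS with gray/black marking from 7:
7 gray
  6 gray
    12 gray
    12 black
    1 gray
      3 gray
        3→7: 7 is gray → back edge
Back edge closes the cycle 7 → 6 → 1 → 3 → 7; its vertices are {1, 3, 6, 7}.

1, 3, 6, 7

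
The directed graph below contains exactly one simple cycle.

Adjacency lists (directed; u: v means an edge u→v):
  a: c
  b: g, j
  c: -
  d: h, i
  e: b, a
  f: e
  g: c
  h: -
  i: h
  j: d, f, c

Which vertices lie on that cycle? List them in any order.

DFS with gray/black marking from j:
j gray
  d gray
    h gray
    h black
    i gray
      i→h: h black — skip
    i black
  d black
  f gray
    e gray
      b gray
        g gray
          c gray
          c black
        g black
        b→j: j is gray → back edge
Back edge closes the cycle j → f → e → b → j; its vertices are {b, e, f, j}.

b, e, f, j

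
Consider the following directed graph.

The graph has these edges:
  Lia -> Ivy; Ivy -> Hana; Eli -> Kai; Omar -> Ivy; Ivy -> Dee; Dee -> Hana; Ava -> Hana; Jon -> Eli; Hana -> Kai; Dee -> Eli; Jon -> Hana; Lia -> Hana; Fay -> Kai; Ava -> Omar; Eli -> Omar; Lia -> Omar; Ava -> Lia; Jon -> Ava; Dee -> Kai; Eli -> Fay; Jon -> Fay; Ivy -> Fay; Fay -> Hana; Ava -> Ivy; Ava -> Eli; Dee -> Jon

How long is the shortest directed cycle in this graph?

For each vertex v, BFS finds the shortest path from v back to v.
The shortest such closed walk is Jon → Ava → Ivy → Dee → Jon, length 4.

4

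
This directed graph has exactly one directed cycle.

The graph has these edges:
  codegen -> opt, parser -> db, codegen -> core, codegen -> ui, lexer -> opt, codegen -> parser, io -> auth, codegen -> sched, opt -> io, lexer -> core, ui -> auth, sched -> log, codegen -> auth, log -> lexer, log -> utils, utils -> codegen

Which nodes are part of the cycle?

DFS with gray/black marking from log:
log gray
  utils gray
    codegen gray
      parser gray
        db gray
        db black
      parser black
      ui gray
        auth gray
        auth black
      ui black
      sched gray
        sched→log: log is gray → back edge
Back edge closes the cycle log → utils → codegen → sched → log; its vertices are {log, sched, utils, codegen}.

log, sched, utils, codegen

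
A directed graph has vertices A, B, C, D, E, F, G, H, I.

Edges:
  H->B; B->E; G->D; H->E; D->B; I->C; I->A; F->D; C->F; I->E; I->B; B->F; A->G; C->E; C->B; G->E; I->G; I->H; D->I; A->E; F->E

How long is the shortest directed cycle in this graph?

For each vertex v, BFS finds the shortest path from v back to v.
The shortest such closed walk is D → I → G → D, length 3.

3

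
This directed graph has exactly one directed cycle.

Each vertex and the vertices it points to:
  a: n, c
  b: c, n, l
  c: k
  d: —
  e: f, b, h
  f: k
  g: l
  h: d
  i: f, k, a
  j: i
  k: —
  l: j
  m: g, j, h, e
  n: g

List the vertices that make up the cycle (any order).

DFS with gray/black marking from j:
j gray
  i gray
    f gray
      k gray
      k black
    f black
    i→k: k black — skip
    a gray
      n gray
        g gray
          l gray
            l→j: j is gray → back edge
Back edge closes the cycle j → i → a → n → g → l → j; its vertices are {a, g, i, j, l, n}.

a, g, i, j, l, n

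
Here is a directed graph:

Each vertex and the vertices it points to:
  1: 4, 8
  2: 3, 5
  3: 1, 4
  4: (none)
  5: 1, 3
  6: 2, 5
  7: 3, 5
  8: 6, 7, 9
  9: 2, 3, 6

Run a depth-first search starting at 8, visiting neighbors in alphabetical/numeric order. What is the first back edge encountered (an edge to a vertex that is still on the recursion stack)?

1→8

DFS from 8 (visiting neighbors in alphabetical/numeric order); mark gray on enter, black on exit:
8 gray
  6 gray
    2 gray
      3 gray
        1 gray
          4 gray
          4 black
          1→8: 8 is gray → back edge
First back edge: 1 → 8.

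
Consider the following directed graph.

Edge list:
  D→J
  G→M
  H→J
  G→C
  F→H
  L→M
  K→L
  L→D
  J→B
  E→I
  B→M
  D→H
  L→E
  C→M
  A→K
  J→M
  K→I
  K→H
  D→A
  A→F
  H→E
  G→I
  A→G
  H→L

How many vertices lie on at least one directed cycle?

6

A vertex is on a directed cycle iff it belongs to a strongly connected component of size ≥ 2 (or has a self-loop).
The vertices on cycles are {A, D, F, H, K, L} — 6 in total.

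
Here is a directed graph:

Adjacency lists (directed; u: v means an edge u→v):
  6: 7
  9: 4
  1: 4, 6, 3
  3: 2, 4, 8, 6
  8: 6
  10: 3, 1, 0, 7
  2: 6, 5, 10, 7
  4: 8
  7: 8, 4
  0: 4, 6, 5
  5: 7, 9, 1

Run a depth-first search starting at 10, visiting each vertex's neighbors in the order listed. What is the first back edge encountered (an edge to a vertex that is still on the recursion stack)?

8->6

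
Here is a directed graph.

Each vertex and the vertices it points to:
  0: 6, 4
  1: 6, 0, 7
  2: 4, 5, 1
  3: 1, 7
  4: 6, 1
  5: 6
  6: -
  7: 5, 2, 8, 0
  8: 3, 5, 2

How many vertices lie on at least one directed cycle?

7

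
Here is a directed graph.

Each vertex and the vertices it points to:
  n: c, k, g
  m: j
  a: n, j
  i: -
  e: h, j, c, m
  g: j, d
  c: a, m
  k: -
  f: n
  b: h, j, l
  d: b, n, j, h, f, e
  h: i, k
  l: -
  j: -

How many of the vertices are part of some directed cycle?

A vertex is on a directed cycle iff it belongs to a strongly connected component of size ≥ 2 (or has a self-loop).
The vertices on cycles are {a, c, d, e, f, g, n} — 7 in total.

7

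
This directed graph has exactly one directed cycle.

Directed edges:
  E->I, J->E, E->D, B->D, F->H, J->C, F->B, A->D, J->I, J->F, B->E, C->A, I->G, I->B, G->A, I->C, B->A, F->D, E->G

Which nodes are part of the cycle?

DFS with gray/black marking from E:
E gray
  D gray
  D black
  G gray
    A gray
      A→D: D black — skip
    A black
  G black
  I gray
    C gray
      C→A: A black — skip
    C black
    I→G: G black — skip
    B gray
      B→D: D black — skip
      B→A: A black — skip
      B→E: E is gray → back edge
Back edge closes the cycle E → I → B → E; its vertices are {B, E, I}.

B, E, I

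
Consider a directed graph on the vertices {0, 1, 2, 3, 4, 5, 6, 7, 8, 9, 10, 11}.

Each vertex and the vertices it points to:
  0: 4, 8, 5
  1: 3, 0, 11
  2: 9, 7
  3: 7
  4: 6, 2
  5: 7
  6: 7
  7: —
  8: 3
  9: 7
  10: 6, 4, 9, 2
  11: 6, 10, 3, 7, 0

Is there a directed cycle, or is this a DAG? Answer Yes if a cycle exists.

No

DFS with white/gray/black marking, starting from 8:
8 gray
  3 gray
    7 gray
    7 black
  3 black
8 black
0 gray
  4 gray
    6 gray
      6→7: 7 black — skip
    6 black
    2 gray
      9 gray
        9→7: 7 black — skip
      9 black
      2→7: 7 black — skip
    2 black
  4 black
  0→8: 8 black — skip
  5 gray
    5→7: 7 black — skip
  5 black
0 black
1 gray
  1→3: 3 black — skip
  1→0: 0 black — skip
  11 gray
    11→6: 6 black — skip
    10 gray
      10→6: 6 black — skip
      10→4: 4 black — skip
      10→9: 9 black — skip
      10→2: 2 black — skip
    10 black
    11→3: 3 black — skip
    11→7: 7 black — skip
    11→0: 0 black — skip
  11 black
1 black
Every edge goes to a white or black vertex — no back edge, so the graph is acyclic.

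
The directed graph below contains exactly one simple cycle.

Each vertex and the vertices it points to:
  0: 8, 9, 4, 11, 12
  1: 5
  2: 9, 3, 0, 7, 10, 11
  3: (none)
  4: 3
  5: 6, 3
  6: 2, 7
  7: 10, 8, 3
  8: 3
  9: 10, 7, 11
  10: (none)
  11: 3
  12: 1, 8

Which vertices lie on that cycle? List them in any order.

0, 1, 2, 5, 6, 12

DFS with gray/black marking from 0:
0 gray
  8 gray
    3 gray
    3 black
  8 black
  9 gray
    10 gray
    10 black
    7 gray
      7→10: 10 black — skip
      7→8: 8 black — skip
      7→3: 3 black — skip
    7 black
    11 gray
      11→3: 3 black — skip
    11 black
  9 black
  4 gray
    4→3: 3 black — skip
  4 black
  0→11: 11 black — skip
  12 gray
    1 gray
      5 gray
        6 gray
          2 gray
            2→9: 9 black — skip
            2→3: 3 black — skip
            2→0: 0 is gray → back edge
Back edge closes the cycle 0 → 12 → 1 → 5 → 6 → 2 → 0; its vertices are {0, 1, 2, 5, 6, 12}.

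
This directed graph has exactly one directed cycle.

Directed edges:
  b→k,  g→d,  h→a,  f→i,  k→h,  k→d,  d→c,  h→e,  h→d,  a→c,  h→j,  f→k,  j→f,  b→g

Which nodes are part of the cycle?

DFS with gray/black marking from k:
k gray
  h gray
    j gray
      f gray
        i gray
        i black
        f→k: k is gray → back edge
Back edge closes the cycle k → h → j → f → k; its vertices are {f, h, j, k}.

f, h, j, k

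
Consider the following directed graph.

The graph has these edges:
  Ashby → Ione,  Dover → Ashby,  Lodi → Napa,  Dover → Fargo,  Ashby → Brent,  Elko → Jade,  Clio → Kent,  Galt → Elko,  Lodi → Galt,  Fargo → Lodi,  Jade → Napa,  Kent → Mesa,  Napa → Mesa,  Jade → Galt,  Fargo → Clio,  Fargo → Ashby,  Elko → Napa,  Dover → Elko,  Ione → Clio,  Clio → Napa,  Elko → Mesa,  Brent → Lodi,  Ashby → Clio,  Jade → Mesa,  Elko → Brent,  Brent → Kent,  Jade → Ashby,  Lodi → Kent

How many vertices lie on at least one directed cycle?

A vertex is on a directed cycle iff it belongs to a strongly connected component of size ≥ 2 (or has a self-loop).
The vertices on cycles are {Elko, Galt, Jade, Lodi, Ashby, Brent} — 6 in total.

6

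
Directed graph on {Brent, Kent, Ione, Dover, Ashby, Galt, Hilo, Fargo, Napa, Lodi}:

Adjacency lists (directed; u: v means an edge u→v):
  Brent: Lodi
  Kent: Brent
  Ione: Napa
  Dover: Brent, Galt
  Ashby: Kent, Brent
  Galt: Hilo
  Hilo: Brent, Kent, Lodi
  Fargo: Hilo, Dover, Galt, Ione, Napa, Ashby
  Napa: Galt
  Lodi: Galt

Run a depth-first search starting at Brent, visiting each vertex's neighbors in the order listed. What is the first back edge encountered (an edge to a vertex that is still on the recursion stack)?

Hilo->Brent

DFS from Brent (visiting each vertex's neighbors in the order listed); mark gray on enter, black on exit:
Brent gray
  Lodi gray
    Galt gray
      Hilo gray
        Hilo→Brent: Brent is gray → back edge
First back edge: Hilo → Brent.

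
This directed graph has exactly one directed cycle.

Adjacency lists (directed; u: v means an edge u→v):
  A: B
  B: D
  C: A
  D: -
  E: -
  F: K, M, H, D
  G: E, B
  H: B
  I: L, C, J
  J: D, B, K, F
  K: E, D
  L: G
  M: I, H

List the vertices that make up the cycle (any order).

DFS with gray/black marking from M:
M gray
  I gray
    L gray
      G gray
        E gray
        E black
        B gray
          D gray
          D black
        B black
      G black
    L black
    C gray
      A gray
        A→B: B black — skip
      A black
    C black
    J gray
      J→D: D black — skip
      J→B: B black — skip
      K gray
        K→E: E black — skip
        K→D: D black — skip
      K black
      F gray
        F→K: K black — skip
        F→M: M is gray → back edge
Back edge closes the cycle M → I → J → F → M; its vertices are {F, I, J, M}.

F, I, J, M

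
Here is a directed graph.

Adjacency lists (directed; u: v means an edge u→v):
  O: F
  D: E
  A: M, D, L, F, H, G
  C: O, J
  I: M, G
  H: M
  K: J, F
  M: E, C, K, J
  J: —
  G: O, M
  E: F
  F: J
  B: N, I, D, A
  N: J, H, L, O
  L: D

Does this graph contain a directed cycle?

DFS with white/gray/black marking, starting from C:
C gray
  O gray
    F gray
      J gray
      J black
    F black
  O black
  C→J: J black — skip
C black
D gray
  E gray
    E→F: F black — skip
  E black
D black
A gray
  M gray
    M→E: E black — skip
    M→C: C black — skip
    K gray
      K→J: J black — skip
      K→F: F black — skip
    K black
    M→J: J black — skip
  M black
  A→D: D black — skip
  L gray
    L→D: D black — skip
  L black
  A→F: F black — skip
  H gray
    H→M: M black — skip
  H black
  G gray
    G→O: O black — skip
    G→M: M black — skip
  G black
A black
I gray
  I→M: M black — skip
  I→G: G black — skip
I black
B gray
  N gray
    N→J: J black — skip
    N→H: H black — skip
    N→L: L black — skip
    N→O: O black — skip
  N black
  B→I: I black — skip
  B→D: D black — skip
  B→A: A black — skip
B black
Every edge goes to a white or black vertex — no back edge, so the graph is acyclic.

No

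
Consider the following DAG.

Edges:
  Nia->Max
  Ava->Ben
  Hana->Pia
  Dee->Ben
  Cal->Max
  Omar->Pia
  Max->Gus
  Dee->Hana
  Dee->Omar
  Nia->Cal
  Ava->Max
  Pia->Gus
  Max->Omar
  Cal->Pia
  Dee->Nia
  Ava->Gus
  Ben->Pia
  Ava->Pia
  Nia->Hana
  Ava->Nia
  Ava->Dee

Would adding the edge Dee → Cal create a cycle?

Adding Dee→Cal creates a cycle iff Cal can already reach Dee.
Explore from Cal: no path reaches Dee. The graph stays acyclic.

No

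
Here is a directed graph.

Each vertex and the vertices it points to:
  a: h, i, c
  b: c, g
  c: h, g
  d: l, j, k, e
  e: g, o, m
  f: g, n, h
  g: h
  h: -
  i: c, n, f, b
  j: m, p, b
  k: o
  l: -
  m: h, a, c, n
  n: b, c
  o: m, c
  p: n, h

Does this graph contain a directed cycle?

No

DFS with white/gray/black marking, starting from l:
l gray
l black
a gray
  h gray
  h black
  i gray
    c gray
      c→h: h black — skip
      g gray
        g→h: h black — skip
      g black
    c black
    n gray
      b gray
        b→c: c black — skip
        b→g: g black — skip
      b black
      n→c: c black — skip
    n black
    f gray
      f→g: g black — skip
      f→n: n black — skip
      f→h: h black — skip
    f black
    i→b: b black — skip
  i black
  a→c: c black — skip
a black
d gray
  d→l: l black — skip
  j gray
    m gray
      m→h: h black — skip
      m→a: a black — skip
      m→c: c black — skip
      m→n: n black — skip
    m black
    p gray
      p→n: n black — skip
      p→h: h black — skip
    p black
    j→b: b black — skip
  j black
  k gray
    o gray
      o→m: m black — skip
      o→c: c black — skip
    o black
  k black
  e gray
    e→g: g black — skip
    e→o: o black — skip
    e→m: m black — skip
  e black
d black
Every edge goes to a white or black vertex — no back edge, so the graph is acyclic.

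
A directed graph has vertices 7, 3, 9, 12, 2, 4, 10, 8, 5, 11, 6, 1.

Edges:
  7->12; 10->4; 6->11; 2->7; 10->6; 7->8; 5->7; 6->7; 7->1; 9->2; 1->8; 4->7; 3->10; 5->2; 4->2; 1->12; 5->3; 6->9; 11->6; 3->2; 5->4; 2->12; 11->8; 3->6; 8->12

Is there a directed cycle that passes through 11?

Yes

11 is on a cycle iff 11 can reach itself via ≥1 edge.
11 → 6 → 11 — yes.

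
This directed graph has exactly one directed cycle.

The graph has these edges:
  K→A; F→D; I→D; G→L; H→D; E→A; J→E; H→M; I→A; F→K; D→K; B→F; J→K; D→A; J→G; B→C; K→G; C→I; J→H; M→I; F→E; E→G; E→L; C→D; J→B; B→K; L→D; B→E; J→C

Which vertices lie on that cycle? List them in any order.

D, G, K, L

DFS with gray/black marking from G:
G gray
  L gray
    D gray
      K gray
        A gray
        A black
        K→G: G is gray → back edge
Back edge closes the cycle G → L → D → K → G; its vertices are {D, G, K, L}.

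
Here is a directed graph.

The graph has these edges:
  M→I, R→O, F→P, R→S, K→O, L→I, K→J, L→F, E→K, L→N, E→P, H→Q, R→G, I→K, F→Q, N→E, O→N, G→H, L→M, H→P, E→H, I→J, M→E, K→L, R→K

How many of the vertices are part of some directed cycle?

A vertex is on a directed cycle iff it belongs to a strongly connected component of size ≥ 2 (or has a self-loop).
The vertices on cycles are {E, I, K, L, M, N, O} — 7 in total.

7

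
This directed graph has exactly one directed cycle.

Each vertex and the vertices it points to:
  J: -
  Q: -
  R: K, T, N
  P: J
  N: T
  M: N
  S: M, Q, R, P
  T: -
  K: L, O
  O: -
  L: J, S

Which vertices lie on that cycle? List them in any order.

K, L, R, S

DFS with gray/black marking from S:
S gray
  M gray
    N gray
      T gray
      T black
    N black
  M black
  Q gray
  Q black
  R gray
    K gray
      L gray
        J gray
        J black
        L→S: S is gray → back edge
Back edge closes the cycle S → R → K → L → S; its vertices are {K, L, R, S}.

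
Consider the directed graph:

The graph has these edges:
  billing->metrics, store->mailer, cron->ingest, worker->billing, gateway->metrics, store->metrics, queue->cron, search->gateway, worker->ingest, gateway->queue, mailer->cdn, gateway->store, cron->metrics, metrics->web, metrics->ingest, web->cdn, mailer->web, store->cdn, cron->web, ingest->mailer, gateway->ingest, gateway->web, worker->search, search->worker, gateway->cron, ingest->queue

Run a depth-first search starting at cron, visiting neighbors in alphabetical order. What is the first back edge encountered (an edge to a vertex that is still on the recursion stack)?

DFS from cron (visiting neighbors in alphabetical order); mark gray on enter, black on exit:
cron gray
  ingest gray
    mailer gray
      cdn gray
      cdn black
      web gray
        web→cdn: cdn black — skip
      web black
    mailer black
    queue gray
      queue→cron: cron is gray → back edge
First back edge: queue → cron.

queue->cron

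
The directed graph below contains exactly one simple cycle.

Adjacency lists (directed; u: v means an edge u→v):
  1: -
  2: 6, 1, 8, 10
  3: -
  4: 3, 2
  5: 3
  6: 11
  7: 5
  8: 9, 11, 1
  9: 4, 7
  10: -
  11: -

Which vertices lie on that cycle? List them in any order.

DFS with gray/black marking from 2:
2 gray
  6 gray
    11 gray
    11 black
  6 black
  1 gray
  1 black
  8 gray
    9 gray
      4 gray
        3 gray
        3 black
        4→2: 2 is gray → back edge
Back edge closes the cycle 2 → 8 → 9 → 4 → 2; its vertices are {2, 4, 8, 9}.

2, 4, 8, 9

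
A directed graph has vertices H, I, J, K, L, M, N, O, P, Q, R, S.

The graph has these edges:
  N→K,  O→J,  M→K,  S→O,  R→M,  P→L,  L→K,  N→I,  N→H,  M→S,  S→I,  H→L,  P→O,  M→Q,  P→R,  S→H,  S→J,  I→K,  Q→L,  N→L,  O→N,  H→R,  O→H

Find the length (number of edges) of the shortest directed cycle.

For each vertex v, BFS finds the shortest path from v back to v.
The shortest such closed walk is R → M → S → H → R, length 4.

4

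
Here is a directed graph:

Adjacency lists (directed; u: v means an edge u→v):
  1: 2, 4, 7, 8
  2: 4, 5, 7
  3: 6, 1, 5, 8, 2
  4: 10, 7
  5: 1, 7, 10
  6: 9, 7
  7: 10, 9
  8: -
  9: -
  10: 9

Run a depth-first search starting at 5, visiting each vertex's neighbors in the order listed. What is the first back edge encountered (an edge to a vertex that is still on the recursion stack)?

DFS from 5 (visiting each vertex's neighbors in the order listed); mark gray on enter, black on exit:
5 gray
  1 gray
    2 gray
      4 gray
        10 gray
          9 gray
          9 black
        10 black
        7 gray
          7→10: 10 black — skip
          7→9: 9 black — skip
        7 black
      4 black
      2→5: 5 is gray → back edge
First back edge: 2 → 5.

2->5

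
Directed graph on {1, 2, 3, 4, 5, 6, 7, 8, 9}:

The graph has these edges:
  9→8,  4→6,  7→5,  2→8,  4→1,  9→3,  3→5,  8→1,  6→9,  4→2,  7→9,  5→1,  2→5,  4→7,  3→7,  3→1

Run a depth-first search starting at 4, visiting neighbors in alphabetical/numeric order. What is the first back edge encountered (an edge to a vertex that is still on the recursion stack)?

7→9

DFS from 4 (visiting neighbors in alphabetical/numeric order); mark gray on enter, black on exit:
4 gray
  1 gray
  1 black
  2 gray
    5 gray
      5→1: 1 black — skip
    5 black
    8 gray
      8→1: 1 black — skip
    8 black
  2 black
  6 gray
    9 gray
      3 gray
        3→1: 1 black — skip
        3→5: 5 black — skip
        7 gray
          7→5: 5 black — skip
          7→9: 9 is gray → back edge
First back edge: 7 → 9.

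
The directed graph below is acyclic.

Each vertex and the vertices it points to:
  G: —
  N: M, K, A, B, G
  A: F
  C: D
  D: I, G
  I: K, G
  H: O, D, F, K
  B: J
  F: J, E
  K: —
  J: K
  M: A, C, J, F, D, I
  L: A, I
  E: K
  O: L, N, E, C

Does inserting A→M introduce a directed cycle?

Yes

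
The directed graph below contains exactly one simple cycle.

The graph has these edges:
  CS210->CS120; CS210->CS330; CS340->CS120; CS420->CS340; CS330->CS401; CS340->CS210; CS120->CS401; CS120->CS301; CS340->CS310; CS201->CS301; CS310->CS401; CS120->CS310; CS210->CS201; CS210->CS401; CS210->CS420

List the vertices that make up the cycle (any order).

DFS with gray/black marking from CS420:
CS420 gray
  CS340 gray
    CS210 gray
      CS401 gray
      CS401 black
      CS120 gray
        CS310 gray
          CS310→CS401: CS401 black — skip
        CS310 black
        CS301 gray
        CS301 black
        CS120→CS401: CS401 black — skip
      CS120 black
      CS201 gray
        CS201→CS301: CS301 black — skip
      CS201 black
      CS210→CS420: CS420 is gray → back edge
Back edge closes the cycle CS420 → CS340 → CS210 → CS420; its vertices are {CS210, CS340, CS420}.

CS210, CS340, CS420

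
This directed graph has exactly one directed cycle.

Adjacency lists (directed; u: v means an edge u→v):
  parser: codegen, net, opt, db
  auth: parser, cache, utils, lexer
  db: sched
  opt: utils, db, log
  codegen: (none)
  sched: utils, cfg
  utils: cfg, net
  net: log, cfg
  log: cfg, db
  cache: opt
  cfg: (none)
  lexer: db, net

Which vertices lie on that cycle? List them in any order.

DFS with gray/black marking from net:
net gray
  log gray
    cfg gray
    cfg black
    db gray
      sched gray
        utils gray
          utils→cfg: cfg black — skip
          utils→net: net is gray → back edge
Back edge closes the cycle net → log → db → sched → utils → net; its vertices are {db, log, net, sched, utils}.

db, log, net, sched, utils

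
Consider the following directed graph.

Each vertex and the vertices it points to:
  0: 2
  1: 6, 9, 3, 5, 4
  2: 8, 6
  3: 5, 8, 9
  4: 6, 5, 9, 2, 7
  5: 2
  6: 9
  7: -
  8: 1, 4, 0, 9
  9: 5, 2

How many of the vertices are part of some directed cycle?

A vertex is on a directed cycle iff it belongs to a strongly connected component of size ≥ 2 (or has a self-loop).
The vertices on cycles are {0, 1, 2, 3, 4, 5, 6, 8, 9} — 9 in total.

9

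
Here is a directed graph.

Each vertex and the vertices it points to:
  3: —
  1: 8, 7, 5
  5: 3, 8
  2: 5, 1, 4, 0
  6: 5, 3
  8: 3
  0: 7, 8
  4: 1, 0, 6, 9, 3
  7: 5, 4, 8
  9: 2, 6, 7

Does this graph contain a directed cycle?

Yes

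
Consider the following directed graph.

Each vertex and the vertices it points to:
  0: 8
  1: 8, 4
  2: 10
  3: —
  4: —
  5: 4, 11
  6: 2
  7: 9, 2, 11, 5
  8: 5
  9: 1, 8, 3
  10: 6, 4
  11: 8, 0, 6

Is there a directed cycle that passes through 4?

No

4 lies on a cycle iff there is a path from 4 back to itself.
Exploring from 4, it never reaches itself; equivalently, its strongly connected component is a singleton.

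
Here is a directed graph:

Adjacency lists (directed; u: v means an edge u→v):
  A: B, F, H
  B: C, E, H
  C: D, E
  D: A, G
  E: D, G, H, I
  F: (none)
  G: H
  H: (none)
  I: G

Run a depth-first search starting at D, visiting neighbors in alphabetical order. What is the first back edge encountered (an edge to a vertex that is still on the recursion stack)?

DFS from D (visiting neighbors in alphabetical order); mark gray on enter, black on exit:
D gray
  A gray
    B gray
      C gray
        C→D: D is gray → back edge
First back edge: C → D.

C->D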